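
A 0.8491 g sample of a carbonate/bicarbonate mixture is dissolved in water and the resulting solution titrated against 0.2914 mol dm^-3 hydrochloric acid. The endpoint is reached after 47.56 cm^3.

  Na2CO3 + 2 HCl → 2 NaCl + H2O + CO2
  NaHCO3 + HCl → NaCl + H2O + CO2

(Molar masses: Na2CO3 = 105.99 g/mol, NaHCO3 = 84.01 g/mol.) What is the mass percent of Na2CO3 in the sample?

63.43 %

n(HCl) = 0.04756 × 0.2914 = 0.01386 mol
Let x = n(Na2CO3), y = n(NaHCO3).
Titrant: 2x + 1y = 0.01386;  mass: 105.99x + 84.01y = 0.8491
Solving, x = 5.081 × 10^-3 mol, y = 3.696 × 10^-3 mol
mass of Na2CO3 = 5.081 × 10^-3 × 105.99 = 0.5386 g
% Na2CO3 = 0.5386 / 0.8491 × 100 = 63.43 %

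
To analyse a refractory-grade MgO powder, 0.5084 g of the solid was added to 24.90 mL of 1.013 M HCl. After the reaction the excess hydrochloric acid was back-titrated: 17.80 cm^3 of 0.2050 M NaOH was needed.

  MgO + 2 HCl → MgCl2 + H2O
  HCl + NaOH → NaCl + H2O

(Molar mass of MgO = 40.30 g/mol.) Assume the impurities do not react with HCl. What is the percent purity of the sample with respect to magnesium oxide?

n(HCl) added = 0.02490 × 1.013 = 0.02522 mol
n(NaOH) used in back-titration = 0.01780 × 0.2050 = 3.649 × 10^-3 mol
n(HCl) left over = 3.649 × 10^-3 mol (1:1 ratio)
n(HCl) consumed by analyte = 0.02522 − 3.649 × 10^-3 = 0.02157 mol
From the 1:2 ratio, n(MgO) = 1/2 × 0.02157 = 0.01079 mol
mass of MgO = 0.01079 × 40.30 = 0.4347 g
% MgO = 0.4347 / 0.5084 × 100 = 85.51 %

85.51 %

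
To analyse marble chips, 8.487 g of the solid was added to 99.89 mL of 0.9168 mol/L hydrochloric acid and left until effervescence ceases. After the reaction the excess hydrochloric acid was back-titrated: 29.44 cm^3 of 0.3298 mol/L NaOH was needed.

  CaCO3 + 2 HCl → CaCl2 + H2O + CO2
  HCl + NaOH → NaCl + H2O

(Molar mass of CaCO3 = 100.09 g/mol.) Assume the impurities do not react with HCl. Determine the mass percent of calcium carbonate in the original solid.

48.28 %

n(HCl) added = 0.09989 × 0.9168 = 0.09158 mol
n(NaOH) used in back-titration = 0.02944 × 0.3298 = 9.709 × 10^-3 mol
n(HCl) left over = 9.709 × 10^-3 mol (1:1 ratio)
n(HCl) consumed by analyte = 0.09158 − 9.709 × 10^-3 = 0.08187 mol
From the 1:2 ratio, n(CaCO3) = 1/2 × 0.08187 = 0.04093 mol
mass of CaCO3 = 0.04093 × 100.09 = 4.097 g
% CaCO3 = 4.097 / 8.487 × 100 = 48.28 %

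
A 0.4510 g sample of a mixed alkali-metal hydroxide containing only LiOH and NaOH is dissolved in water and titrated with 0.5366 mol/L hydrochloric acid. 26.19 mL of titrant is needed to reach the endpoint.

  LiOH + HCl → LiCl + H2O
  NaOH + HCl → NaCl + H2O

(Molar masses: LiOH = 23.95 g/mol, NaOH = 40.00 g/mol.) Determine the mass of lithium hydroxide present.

n(HCl) = 0.02619 × 0.5366 = 0.01405 mol
Let x = n(LiOH), y = n(NaOH).
Titrant: 1x + 1y = 0.01405;  mass: 23.95x + 40.00y = 0.4510
Solving, x = 6.925 × 10^-3 mol, y = 7.129 × 10^-3 mol
mass of LiOH = 6.925 × 10^-3 × 23.95 = 0.1658 g

0.1658 g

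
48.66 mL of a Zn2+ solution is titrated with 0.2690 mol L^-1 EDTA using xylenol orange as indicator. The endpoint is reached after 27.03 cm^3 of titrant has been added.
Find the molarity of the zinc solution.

0.1494 mol/L

Zn^2+ + EDTA^4- → [Zn(EDTA)]^2-
n(EDTA) = 0.02703 L × 0.2690 mol/L = 7.271 × 10^-3 mol
n(Zn2+) = 7.271 × 10^-3 mol (1:1 mole ratio)
[Zn2+] = 7.271 × 10^-3 mol / 0.04866 L = 0.1494 mol/L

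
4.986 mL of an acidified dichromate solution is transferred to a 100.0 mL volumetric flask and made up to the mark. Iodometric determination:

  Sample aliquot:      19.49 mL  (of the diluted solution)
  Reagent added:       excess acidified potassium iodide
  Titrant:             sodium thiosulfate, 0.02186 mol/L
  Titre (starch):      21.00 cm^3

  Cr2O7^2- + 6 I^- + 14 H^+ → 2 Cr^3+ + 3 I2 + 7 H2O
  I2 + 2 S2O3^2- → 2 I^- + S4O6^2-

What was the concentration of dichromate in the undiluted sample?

0.07873 mol/L

n(S2O3^2-) = 0.02100 × 0.02186 = 4.591 × 10^-4 mol
n(I2) = n(S2O3^2-)/2 = 2.295 × 10^-4 mol
From the 1:3 ratio, n(Cr2O7^2-) in the aliquot = 1/3 × 2.295 × 10^-4 = 7.651 × 10^-5 mol
[Cr2O7^2-]_dilute = 7.651 × 10^-5 / 0.01949 = 0.003926 mol/L
[Cr2O7^2-]_original = 0.003926 × 100.0/4.986 = 0.07873 mol/L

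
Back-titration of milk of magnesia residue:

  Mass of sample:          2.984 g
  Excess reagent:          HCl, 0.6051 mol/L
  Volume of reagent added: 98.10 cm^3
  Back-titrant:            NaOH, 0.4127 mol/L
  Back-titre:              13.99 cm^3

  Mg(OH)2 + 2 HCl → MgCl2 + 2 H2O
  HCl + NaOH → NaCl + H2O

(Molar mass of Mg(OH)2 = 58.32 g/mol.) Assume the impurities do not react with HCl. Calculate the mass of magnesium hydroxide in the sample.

1.563 g

n(HCl) added = 0.09810 × 0.6051 = 0.05936 mol
n(NaOH) used in back-titration = 0.01399 × 0.4127 = 5.774 × 10^-3 mol
n(HCl) left over = 5.774 × 10^-3 mol (1:1 ratio)
n(HCl) consumed by analyte = 0.05936 − 5.774 × 10^-3 = 0.05359 mol
From the 1:2 ratio, n(Mg(OH)2) = 1/2 × 0.05359 = 0.02679 mol
mass of Mg(OH)2 = 0.02679 × 58.32 = 1.563 g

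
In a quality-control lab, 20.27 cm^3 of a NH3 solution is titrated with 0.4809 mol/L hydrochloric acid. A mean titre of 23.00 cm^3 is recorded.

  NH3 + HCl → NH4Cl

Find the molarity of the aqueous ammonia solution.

0.5457 mol/L

n(HCl) = 0.02300 L × 0.4809 mol/L = 0.01106 mol
n(NH3) = 0.01106 mol (1:1 mole ratio)
[NH3] = 0.01106 mol / 0.02027 L = 0.5457 mol/L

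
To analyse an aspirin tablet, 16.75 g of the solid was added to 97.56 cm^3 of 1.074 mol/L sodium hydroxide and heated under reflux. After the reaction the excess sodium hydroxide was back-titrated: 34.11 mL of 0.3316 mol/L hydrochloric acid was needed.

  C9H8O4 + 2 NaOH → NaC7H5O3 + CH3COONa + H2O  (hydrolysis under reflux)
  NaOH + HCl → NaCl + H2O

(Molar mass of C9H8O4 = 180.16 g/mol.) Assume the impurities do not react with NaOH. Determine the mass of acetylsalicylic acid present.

n(NaOH) added = 0.09756 × 1.074 = 0.1048 mol
n(HCl) used in back-titration = 0.03411 × 0.3316 = 0.01131 mol
n(NaOH) left over = 0.01131 mol (1:1 ratio)
n(NaOH) consumed by analyte = 0.1048 − 0.01131 = 0.09347 mol
From the 1:2 ratio, n(C9H8O4) = 1/2 × 0.09347 = 0.04673 mol
mass of C9H8O4 = 0.04673 × 180.16 = 8.420 g

8.420 g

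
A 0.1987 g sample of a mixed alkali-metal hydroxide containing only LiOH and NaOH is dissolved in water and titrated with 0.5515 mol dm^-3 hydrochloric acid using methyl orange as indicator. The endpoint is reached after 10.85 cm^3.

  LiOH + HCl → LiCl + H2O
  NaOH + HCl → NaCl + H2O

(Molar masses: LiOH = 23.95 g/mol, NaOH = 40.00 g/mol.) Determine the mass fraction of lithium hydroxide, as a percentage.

30.53 %

n(HCl) = 0.01085 × 0.5515 = 5.984 × 10^-3 mol
Let x = n(LiOH), y = n(NaOH).
Titrant: 1x + 1y = 5.984 × 10^-3;  mass: 23.95x + 40.00y = 0.1987
Solving, x = 2.533 × 10^-3 mol, y = 3.451 × 10^-3 mol
mass of LiOH = 2.533 × 10^-3 × 23.95 = 0.06066 g
% LiOH = 0.06066 / 0.1987 × 100 = 30.53 %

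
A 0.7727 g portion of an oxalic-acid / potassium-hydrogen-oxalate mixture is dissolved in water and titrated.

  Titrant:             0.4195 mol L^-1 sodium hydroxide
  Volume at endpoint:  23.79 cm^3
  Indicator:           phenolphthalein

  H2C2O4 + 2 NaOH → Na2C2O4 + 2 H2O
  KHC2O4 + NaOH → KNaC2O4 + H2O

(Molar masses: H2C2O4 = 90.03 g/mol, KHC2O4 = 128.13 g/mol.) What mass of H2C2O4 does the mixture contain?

0.2741 g

n(NaOH) = 0.02379 × 0.4195 = 9.980 × 10^-3 mol
Let x = n(H2C2O4), y = n(KHC2O4).
Titrant: 2x + 1y = 9.980 × 10^-3;  mass: 90.03x + 128.13y = 0.7727
Solving, x = 3.044 × 10^-3 mol, y = 3.892 × 10^-3 mol
mass of H2C2O4 = 3.044 × 10^-3 × 90.03 = 0.2741 g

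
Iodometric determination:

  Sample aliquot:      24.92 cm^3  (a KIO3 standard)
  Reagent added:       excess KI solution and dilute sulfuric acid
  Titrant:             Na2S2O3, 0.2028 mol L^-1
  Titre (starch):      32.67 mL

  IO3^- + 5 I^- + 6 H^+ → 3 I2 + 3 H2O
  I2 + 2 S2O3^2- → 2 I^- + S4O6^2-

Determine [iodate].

0.04431 mol/L

n(S2O3^2-) = 0.03267 × 0.2028 = 6.625 × 10^-3 mol
n(I2) = n(S2O3^2-)/2 = 3.313 × 10^-3 mol
From the 1:3 ratio, n(IO3^-) in the aliquot = 1/3 × 3.313 × 10^-3 = 1.104 × 10^-3 mol
[IO3^-] = 1.104 × 10^-3 / 0.02492 = 0.04431 mol/L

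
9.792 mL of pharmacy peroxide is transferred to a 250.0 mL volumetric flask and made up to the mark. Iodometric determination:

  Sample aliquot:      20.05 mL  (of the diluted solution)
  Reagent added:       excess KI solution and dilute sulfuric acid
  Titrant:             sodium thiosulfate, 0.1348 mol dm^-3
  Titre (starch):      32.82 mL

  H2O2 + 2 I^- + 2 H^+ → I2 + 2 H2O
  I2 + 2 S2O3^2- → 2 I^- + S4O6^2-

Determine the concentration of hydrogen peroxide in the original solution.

2.817 mol/L

n(S2O3^2-) = 0.03282 × 0.1348 = 4.424 × 10^-3 mol
n(I2) = n(S2O3^2-)/2 = 2.212 × 10^-3 mol
n(H2O2) in the aliquot = 2.212 × 10^-3 mol (1:1 ratio)
[H2O2]_dilute = 2.212 × 10^-3 / 0.02005 = 0.1103 mol/L
[H2O2]_original = 0.1103 × 250.0/9.792 = 2.817 mol/L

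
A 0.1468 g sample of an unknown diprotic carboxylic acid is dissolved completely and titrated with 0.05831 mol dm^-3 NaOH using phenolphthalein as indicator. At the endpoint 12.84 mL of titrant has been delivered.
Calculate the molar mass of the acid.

n(NaOH) = 0.01284 L × 0.05831 mol/L = 7.487 × 10^-4 mol
From the 1:2 ratio, n(H2A) = 1/2 × 7.487 × 10^-4 = 3.744 × 10^-4 mol
M = m / n = 0.1468 g / 3.744 × 10^-4 mol = 392.1 g/mol

392.1 g/mol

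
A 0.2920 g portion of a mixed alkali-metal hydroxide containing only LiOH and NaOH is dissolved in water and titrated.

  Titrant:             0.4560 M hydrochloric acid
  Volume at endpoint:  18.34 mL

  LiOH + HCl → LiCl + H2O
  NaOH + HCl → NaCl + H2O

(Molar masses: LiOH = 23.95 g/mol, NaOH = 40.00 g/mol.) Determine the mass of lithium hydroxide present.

0.06345 g

n(HCl) = 0.01834 × 0.4560 = 8.363 × 10^-3 mol
Let x = n(LiOH), y = n(NaOH).
Titrant: 1x + 1y = 8.363 × 10^-3;  mass: 23.95x + 40.00y = 0.2920
Solving, x = 2.649 × 10^-3 mol, y = 5.714 × 10^-3 mol
mass of LiOH = 2.649 × 10^-3 × 23.95 = 0.06345 g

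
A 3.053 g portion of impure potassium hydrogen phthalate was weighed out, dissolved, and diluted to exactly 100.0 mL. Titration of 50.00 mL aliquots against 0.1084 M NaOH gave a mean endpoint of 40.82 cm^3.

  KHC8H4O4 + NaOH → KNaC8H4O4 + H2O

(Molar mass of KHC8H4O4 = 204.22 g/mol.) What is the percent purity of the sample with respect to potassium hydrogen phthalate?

59.20 %

n(NaOH) per titration = 0.04082 × 0.1084 = 4.425 × 10^-3 mol
n(KHC8H4O4) in each aliquot = 4.425 × 10^-3 mol (1:1 ratio)
n(KHC8H4O4) in the whole flask = 4.425 × 10^-3 × 100.0/50.00 = 8.850 × 10^-3 mol
mass of KHC8H4O4 = 8.850 × 10^-3 × 204.22 = 1.807 g
% KHC8H4O4 = 1.807 / 3.053 × 100 = 59.20 %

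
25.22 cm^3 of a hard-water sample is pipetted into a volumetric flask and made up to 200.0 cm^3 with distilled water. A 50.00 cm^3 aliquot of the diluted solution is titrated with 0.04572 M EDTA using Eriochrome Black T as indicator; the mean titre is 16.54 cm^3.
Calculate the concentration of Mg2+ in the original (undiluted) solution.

0.1199 M

Mg^2+ + EDTA^4- → [Mg(EDTA)]^2-
n(EDTA) = 0.01654 × 0.04572 = 7.562 × 10^-4 mol
n(Mg2+) in the aliquot = 7.562 × 10^-4 mol (1:1 ratio)
[Mg2+]_dilute = 7.562 × 10^-4 / 0.05000 = 0.01512 mol/L
Dilution factor = 200.0 / 25.22 = 7.930
[Mg2+]_stock = 0.01512 × 7.930 = 0.1199 mol/L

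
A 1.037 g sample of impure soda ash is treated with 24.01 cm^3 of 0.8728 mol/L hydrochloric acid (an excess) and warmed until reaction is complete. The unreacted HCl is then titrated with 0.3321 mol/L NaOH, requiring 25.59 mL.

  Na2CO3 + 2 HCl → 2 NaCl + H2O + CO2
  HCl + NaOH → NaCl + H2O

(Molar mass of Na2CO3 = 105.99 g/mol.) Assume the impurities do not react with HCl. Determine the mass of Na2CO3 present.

n(HCl) added = 0.02401 × 0.8728 = 0.02096 mol
n(NaOH) used in back-titration = 0.02559 × 0.3321 = 8.498 × 10^-3 mol
n(HCl) left over = 8.498 × 10^-3 mol (1:1 ratio)
n(HCl) consumed by analyte = 0.02096 − 8.498 × 10^-3 = 0.01246 mol
From the 1:2 ratio, n(Na2CO3) = 1/2 × 0.01246 = 6.229 × 10^-3 mol
mass of Na2CO3 = 6.229 × 10^-3 × 105.99 = 0.6602 g

0.6602 g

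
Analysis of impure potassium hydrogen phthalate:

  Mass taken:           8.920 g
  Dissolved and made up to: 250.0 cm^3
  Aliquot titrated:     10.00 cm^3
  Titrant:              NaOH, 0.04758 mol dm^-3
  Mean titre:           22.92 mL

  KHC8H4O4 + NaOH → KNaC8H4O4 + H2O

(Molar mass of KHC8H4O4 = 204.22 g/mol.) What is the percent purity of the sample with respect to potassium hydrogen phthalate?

n(NaOH) per titration = 0.02292 × 0.04758 = 1.091 × 10^-3 mol
n(KHC8H4O4) in each aliquot = 1.091 × 10^-3 mol (1:1 ratio)
n(KHC8H4O4) in the whole flask = 1.091 × 10^-3 × 250.0/10.00 = 0.02726 mol
mass of KHC8H4O4 = 0.02726 × 204.22 = 5.568 g
% KHC8H4O4 = 5.568 / 8.920 × 100 = 62.42 %

62.42 %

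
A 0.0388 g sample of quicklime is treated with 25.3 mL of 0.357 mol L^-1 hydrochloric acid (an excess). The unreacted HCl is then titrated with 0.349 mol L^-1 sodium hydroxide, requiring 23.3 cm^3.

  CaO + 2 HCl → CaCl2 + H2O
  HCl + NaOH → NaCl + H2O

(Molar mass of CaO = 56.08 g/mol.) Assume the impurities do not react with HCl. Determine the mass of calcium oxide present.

0.0252 g

n(HCl) added = 0.0253 × 0.357 = 9.03 × 10^-3 mol
n(NaOH) used in back-titration = 0.0233 × 0.349 = 8.13 × 10^-3 mol
n(HCl) left over = 8.13 × 10^-3 mol (1:1 ratio)
n(HCl) consumed by analyte = 9.03 × 10^-3 − 8.13 × 10^-3 = 9.00 × 10^-4 mol
From the 1:2 ratio, n(CaO) = 1/2 × 9.00 × 10^-4 = 4.50 × 10^-4 mol
mass of CaO = 4.50 × 10^-4 × 56.08 = 0.0252 g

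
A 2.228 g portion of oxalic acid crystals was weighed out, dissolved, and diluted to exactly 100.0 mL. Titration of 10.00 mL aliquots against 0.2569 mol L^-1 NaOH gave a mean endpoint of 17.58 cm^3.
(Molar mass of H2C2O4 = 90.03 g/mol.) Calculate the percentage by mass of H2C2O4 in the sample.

H2C2O4 + 2 NaOH → Na2C2O4 + 2 H2O
n(NaOH) per titration = 0.01758 × 0.2569 = 4.516 × 10^-3 mol
From the 1:2 ratio, n(H2C2O4) in each aliquot = 1/2 × 4.516 × 10^-3 = 2.258 × 10^-3 mol
n(H2C2O4) in the whole flask = 2.258 × 10^-3 × 100.0/10.00 = 0.02258 mol
mass of H2C2O4 = 0.02258 × 90.03 = 2.033 g
% H2C2O4 = 2.033 / 2.228 × 100 = 91.25 %

91.25 %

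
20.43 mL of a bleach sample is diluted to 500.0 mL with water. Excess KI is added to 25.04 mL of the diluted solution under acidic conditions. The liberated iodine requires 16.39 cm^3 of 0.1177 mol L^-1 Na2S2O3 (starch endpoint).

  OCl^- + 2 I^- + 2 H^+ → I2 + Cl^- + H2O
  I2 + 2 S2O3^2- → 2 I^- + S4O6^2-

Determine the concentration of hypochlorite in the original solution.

0.9427 mol/L

n(S2O3^2-) = 0.01639 × 0.1177 = 1.929 × 10^-3 mol
n(I2) = n(S2O3^2-)/2 = 9.646 × 10^-4 mol
n(OCl^-) in the aliquot = 9.646 × 10^-4 mol (1:1 ratio)
[OCl^-]_dilute = 9.646 × 10^-4 / 0.02504 = 0.03852 mol/L
[OCl^-]_original = 0.03852 × 500.0/20.43 = 0.9427 mol/L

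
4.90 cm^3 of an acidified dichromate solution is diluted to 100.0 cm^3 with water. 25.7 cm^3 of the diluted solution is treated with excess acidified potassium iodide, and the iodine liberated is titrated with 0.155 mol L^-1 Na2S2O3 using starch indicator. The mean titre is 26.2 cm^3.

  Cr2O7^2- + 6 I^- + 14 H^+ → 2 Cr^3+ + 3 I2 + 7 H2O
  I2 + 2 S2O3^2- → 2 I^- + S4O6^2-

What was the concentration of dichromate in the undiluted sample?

n(S2O3^2-) = 0.0262 × 0.155 = 4.06 × 10^-3 mol
n(I2) = n(S2O3^2-)/2 = 2.03 × 10^-3 mol
From the 1:3 ratio, n(Cr2O7^2-) in the aliquot = 1/3 × 2.03 × 10^-3 = 6.77 × 10^-4 mol
[Cr2O7^2-]_dilute = 6.77 × 10^-4 / 0.0257 = 0.0263 mol/L
[Cr2O7^2-]_original = 0.0263 × 100.0/4.90 = 0.537 mol/L

0.537 mol/L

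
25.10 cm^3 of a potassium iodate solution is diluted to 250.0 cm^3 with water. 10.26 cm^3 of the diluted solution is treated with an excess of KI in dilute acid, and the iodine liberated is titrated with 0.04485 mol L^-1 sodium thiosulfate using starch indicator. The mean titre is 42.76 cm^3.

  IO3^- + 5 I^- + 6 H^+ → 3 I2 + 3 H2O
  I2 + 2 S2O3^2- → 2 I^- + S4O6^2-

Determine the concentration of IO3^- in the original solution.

n(S2O3^2-) = 0.04276 × 0.04485 = 1.918 × 10^-3 mol
n(I2) = n(S2O3^2-)/2 = 9.589 × 10^-4 mol
From the 1:3 ratio, n(IO3^-) in the aliquot = 1/3 × 9.589 × 10^-4 = 3.196 × 10^-4 mol
[IO3^-]_dilute = 3.196 × 10^-4 / 0.01026 = 0.03115 mol/L
[IO3^-]_original = 0.03115 × 250.0/25.10 = 0.3103 mol/L

0.3103 mol/L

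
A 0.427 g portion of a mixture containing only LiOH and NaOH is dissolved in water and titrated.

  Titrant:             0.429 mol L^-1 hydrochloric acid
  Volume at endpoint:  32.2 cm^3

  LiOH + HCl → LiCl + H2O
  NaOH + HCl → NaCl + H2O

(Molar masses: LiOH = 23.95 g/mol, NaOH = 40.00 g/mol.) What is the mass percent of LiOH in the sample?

n(HCl) = 0.0322 × 0.429 = 0.0138 mol
Let x = n(LiOH), y = n(NaOH).
Titrant: 1x + 1y = 0.0138;  mass: 23.95x + 40.00y = 0.427
Solving, x = 7.82 × 10^-3 mol, y = 5.99 × 10^-3 mol
mass of LiOH = 7.82 × 10^-3 × 23.95 = 0.187 g
% LiOH = 0.187 / 0.427 × 100 = 43.9 %

43.9 %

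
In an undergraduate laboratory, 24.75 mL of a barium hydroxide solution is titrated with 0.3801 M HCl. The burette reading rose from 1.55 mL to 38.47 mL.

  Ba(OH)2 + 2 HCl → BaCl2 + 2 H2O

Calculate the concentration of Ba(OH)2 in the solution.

n(HCl) = 0.03692 L × 0.3801 mol/L = 0.01403 mol
From the 1:2 mole ratio, n(Ba(OH)2) = 1/2 × 0.01403 = 7.017 × 10^-3 mol
[Ba(OH)2] = 7.017 × 10^-3 mol / 0.02475 L = 0.2835 mol/L

0.2835 M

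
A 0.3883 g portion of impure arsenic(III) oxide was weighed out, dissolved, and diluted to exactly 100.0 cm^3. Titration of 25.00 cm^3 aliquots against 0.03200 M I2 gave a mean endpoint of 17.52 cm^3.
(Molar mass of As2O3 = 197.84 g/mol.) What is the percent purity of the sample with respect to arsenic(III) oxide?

As2O3 + 2 I2 + 2 H2O → As2O5 + 4 HI
n(I2) per titration = 0.01752 × 0.03200 = 5.606 × 10^-4 mol
From the 1:2 ratio, n(As2O3) in each aliquot = 1/2 × 5.606 × 10^-4 = 2.803 × 10^-4 mol
n(As2O3) in the whole flask = 2.803 × 10^-4 × 100.0/25.00 = 1.121 × 10^-3 mol
mass of As2O3 = 1.121 × 10^-3 × 197.84 = 0.2218 g
% As2O3 = 0.2218 / 0.3883 × 100 = 57.13 %

57.13 %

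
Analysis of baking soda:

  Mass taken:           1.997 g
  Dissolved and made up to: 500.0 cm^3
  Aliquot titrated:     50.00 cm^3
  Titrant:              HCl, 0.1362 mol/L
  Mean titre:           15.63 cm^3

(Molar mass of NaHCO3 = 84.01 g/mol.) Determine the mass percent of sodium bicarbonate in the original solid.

89.55 %

NaHCO3 + HCl → NaCl + H2O + CO2
n(HCl) per titration = 0.01563 × 0.1362 = 2.129 × 10^-3 mol
n(NaHCO3) in each aliquot = 2.129 × 10^-3 mol (1:1 ratio)
n(NaHCO3) in the whole flask = 2.129 × 10^-3 × 500.0/50.00 = 0.02129 mol
mass of NaHCO3 = 0.02129 × 84.01 = 1.788 g
% NaHCO3 = 1.788 / 1.997 × 100 = 89.55 %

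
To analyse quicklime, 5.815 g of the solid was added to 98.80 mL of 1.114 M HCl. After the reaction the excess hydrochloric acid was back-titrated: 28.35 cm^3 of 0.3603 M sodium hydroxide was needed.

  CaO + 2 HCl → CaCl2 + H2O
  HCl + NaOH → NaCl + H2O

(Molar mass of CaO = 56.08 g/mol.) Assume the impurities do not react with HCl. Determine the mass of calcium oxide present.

n(HCl) added = 0.09880 × 1.114 = 0.1101 mol
n(NaOH) used in back-titration = 0.02835 × 0.3603 = 0.01021 mol
n(HCl) left over = 0.01021 mol (1:1 ratio)
n(HCl) consumed by analyte = 0.1101 − 0.01021 = 0.09985 mol
From the 1:2 ratio, n(CaO) = 1/2 × 0.09985 = 0.04992 mol
mass of CaO = 0.04992 × 56.08 = 2.800 g

2.800 g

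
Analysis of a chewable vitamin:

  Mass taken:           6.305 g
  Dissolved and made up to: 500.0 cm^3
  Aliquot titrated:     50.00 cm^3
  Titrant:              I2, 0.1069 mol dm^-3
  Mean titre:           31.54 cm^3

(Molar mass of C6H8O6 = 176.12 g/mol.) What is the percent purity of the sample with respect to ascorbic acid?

C6H8O6 + I2 → C6H6O6 + 2 HI
n(I2) per titration = 0.03154 × 0.1069 = 3.372 × 10^-3 mol
n(C6H8O6) in each aliquot = 3.372 × 10^-3 mol (1:1 ratio)
n(C6H8O6) in the whole flask = 3.372 × 10^-3 × 500.0/50.00 = 0.03372 mol
mass of C6H8O6 = 0.03372 × 176.12 = 5.938 g
% C6H8O6 = 5.938 / 6.305 × 100 = 94.18 %

94.18 %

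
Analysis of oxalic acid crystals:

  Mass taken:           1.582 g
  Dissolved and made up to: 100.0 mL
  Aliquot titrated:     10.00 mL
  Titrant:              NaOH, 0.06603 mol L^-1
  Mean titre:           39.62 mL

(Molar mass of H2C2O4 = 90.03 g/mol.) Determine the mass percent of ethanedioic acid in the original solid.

74.44 %

H2C2O4 + 2 NaOH → Na2C2O4 + 2 H2O
n(NaOH) per titration = 0.03962 × 0.06603 = 2.616 × 10^-3 mol
From the 1:2 ratio, n(H2C2O4) in each aliquot = 1/2 × 2.616 × 10^-3 = 1.308 × 10^-3 mol
n(H2C2O4) in the whole flask = 1.308 × 10^-3 × 100.0/10.00 = 0.01308 mol
mass of H2C2O4 = 0.01308 × 90.03 = 1.178 g
% H2C2O4 = 1.178 / 1.582 × 100 = 74.44 %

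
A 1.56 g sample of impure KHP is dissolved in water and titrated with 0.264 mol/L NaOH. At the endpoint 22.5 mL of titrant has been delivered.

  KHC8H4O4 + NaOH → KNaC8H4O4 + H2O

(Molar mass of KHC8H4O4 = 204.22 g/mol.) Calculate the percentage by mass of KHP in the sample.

n(NaOH) = 0.0225 L × 0.264 mol/L = 5.94 × 10^-3 mol
n(KHC8H4O4) = 5.94 × 10^-3 mol (1:1 ratio)
mass of KHC8H4O4 = 5.94 × 10^-3 × 204.22 g/mol = 1.21 g
% KHC8H4O4 = 1.21 / 1.56 × 100 = 77.8 %

77.8 %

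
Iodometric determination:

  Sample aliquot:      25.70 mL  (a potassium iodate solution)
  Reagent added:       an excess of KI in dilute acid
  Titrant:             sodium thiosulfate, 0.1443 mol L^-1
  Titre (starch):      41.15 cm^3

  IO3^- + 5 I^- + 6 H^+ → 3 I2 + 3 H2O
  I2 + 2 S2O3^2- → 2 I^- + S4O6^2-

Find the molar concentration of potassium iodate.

0.03851 mol/L

n(S2O3^2-) = 0.04115 × 0.1443 = 5.938 × 10^-3 mol
n(I2) = n(S2O3^2-)/2 = 2.969 × 10^-3 mol
From the 1:3 ratio, n(IO3^-) in the aliquot = 1/3 × 2.969 × 10^-3 = 9.897 × 10^-4 mol
[IO3^-] = 9.897 × 10^-4 / 0.02570 = 0.03851 mol/L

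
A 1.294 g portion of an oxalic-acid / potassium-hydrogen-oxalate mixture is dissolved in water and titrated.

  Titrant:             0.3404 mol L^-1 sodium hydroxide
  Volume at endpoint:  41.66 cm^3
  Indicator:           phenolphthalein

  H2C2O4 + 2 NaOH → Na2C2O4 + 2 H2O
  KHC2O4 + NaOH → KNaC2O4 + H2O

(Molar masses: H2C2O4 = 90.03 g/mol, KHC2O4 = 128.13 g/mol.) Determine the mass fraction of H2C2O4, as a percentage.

n(NaOH) = 0.04166 × 0.3404 = 0.01418 mol
Let x = n(H2C2O4), y = n(KHC2O4).
Titrant: 2x + 1y = 0.01418;  mass: 90.03x + 128.13y = 1.294
Solving, x = 3.146 × 10^-3 mol, y = 7.888 × 10^-3 mol
mass of H2C2O4 = 3.146 × 10^-3 × 90.03 = 0.2833 g
% H2C2O4 = 0.2833 / 1.294 × 100 = 21.89 %

21.89 %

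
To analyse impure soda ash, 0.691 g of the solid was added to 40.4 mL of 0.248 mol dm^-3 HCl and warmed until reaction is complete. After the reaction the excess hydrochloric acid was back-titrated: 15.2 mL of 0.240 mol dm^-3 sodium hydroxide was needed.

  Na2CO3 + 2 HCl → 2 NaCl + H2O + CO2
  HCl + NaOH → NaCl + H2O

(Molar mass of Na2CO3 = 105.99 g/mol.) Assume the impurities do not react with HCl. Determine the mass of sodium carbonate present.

0.338 g

n(HCl) added = 0.0404 × 0.248 = 0.0100 mol
n(NaOH) used in back-titration = 0.0152 × 0.240 = 3.65 × 10^-3 mol
n(HCl) left over = 3.65 × 10^-3 mol (1:1 ratio)
n(HCl) consumed by analyte = 0.0100 − 3.65 × 10^-3 = 6.37 × 10^-3 mol
From the 1:2 ratio, n(Na2CO3) = 1/2 × 6.37 × 10^-3 = 3.19 × 10^-3 mol
mass of Na2CO3 = 3.19 × 10^-3 × 105.99 = 0.338 g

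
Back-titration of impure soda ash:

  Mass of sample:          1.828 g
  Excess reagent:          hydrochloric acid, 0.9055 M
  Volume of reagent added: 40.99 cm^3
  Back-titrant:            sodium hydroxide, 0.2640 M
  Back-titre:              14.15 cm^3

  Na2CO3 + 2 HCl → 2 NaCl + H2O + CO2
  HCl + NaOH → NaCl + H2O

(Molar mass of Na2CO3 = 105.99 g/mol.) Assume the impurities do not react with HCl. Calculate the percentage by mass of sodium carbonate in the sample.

n(HCl) added = 0.04099 × 0.9055 = 0.03712 mol
n(NaOH) used in back-titration = 0.01415 × 0.2640 = 3.736 × 10^-3 mol
n(HCl) left over = 3.736 × 10^-3 mol (1:1 ratio)
n(HCl) consumed by analyte = 0.03712 − 3.736 × 10^-3 = 0.03338 mol
From the 1:2 ratio, n(Na2CO3) = 1/2 × 0.03338 = 0.01669 mol
mass of Na2CO3 = 0.01669 × 105.99 = 1.769 g
% Na2CO3 = 1.769 / 1.828 × 100 = 96.77 %

96.77 %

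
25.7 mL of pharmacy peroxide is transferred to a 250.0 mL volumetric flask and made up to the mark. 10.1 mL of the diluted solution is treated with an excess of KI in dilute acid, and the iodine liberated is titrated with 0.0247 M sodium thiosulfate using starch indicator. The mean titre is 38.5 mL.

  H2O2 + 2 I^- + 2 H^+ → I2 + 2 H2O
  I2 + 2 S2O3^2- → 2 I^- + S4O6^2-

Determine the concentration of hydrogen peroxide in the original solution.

0.458 M

n(S2O3^2-) = 0.0385 × 0.0247 = 9.51 × 10^-4 mol
n(I2) = n(S2O3^2-)/2 = 4.75 × 10^-4 mol
n(H2O2) in the aliquot = 4.75 × 10^-4 mol (1:1 ratio)
[H2O2]_dilute = 4.75 × 10^-4 / 0.0101 = 0.0471 mol/L
[H2O2]_original = 0.0471 × 250.0/25.7 = 0.458 mol/L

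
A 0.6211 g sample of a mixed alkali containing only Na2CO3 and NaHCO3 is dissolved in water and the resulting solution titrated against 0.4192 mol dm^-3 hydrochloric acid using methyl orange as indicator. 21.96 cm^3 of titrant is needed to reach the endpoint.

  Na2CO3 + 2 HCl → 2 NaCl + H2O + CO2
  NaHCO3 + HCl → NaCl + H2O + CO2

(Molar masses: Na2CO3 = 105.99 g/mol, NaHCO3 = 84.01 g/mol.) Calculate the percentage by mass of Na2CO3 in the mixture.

41.89 %

n(HCl) = 0.02196 × 0.4192 = 9.206 × 10^-3 mol
Let x = n(Na2CO3), y = n(NaHCO3).
Titrant: 2x + 1y = 9.206 × 10^-3;  mass: 105.99x + 84.01y = 0.6211
Solving, x = 2.455 × 10^-3 mol, y = 4.296 × 10^-3 mol
mass of Na2CO3 = 2.455 × 10^-3 × 105.99 = 0.2602 g
% Na2CO3 = 0.2602 / 0.6211 × 100 = 41.89 %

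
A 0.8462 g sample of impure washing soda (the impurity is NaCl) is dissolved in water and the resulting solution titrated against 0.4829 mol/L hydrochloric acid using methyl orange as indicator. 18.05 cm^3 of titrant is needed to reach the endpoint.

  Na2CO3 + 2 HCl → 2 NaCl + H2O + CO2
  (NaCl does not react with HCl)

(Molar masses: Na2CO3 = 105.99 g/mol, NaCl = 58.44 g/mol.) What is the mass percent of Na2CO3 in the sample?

54.59 %

n(HCl) = 0.01805 × 0.4829 = 8.716 × 10^-3 mol
Let x = n(Na2CO3), y = n(NaCl).
Titrant: 2x = 8.716 × 10^-3;  mass: 105.99x + 58.44y = 0.8462
Solving, x = 4.358 × 10^-3 mol, y = 6.576 × 10^-3 mol
mass of Na2CO3 = 4.358 × 10^-3 × 105.99 = 0.4619 g
% Na2CO3 = 0.4619 / 0.8462 × 100 = 54.59 %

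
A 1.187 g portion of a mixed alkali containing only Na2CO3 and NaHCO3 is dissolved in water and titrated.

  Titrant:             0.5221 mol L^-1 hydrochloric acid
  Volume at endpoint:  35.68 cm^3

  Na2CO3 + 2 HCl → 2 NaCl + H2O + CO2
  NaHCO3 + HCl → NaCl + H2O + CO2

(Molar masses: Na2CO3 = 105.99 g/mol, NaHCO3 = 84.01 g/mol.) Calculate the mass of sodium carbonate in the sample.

0.6459 g

n(HCl) = 0.03568 × 0.5221 = 0.01863 mol
Let x = n(Na2CO3), y = n(NaHCO3).
Titrant: 2x + 1y = 0.01863;  mass: 105.99x + 84.01y = 1.187
Solving, x = 6.094 × 10^-3 mol, y = 6.441 × 10^-3 mol
mass of Na2CO3 = 6.094 × 10^-3 × 105.99 = 0.6459 g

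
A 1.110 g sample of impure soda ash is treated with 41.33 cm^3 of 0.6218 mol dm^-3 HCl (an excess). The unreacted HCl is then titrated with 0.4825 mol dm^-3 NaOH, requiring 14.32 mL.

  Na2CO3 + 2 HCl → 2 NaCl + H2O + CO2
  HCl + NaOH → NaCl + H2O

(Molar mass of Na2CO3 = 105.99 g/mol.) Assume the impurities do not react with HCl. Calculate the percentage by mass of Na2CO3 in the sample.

n(HCl) added = 0.04133 × 0.6218 = 0.02570 mol
n(NaOH) used in back-titration = 0.01432 × 0.4825 = 6.909 × 10^-3 mol
n(HCl) left over = 6.909 × 10^-3 mol (1:1 ratio)
n(HCl) consumed by analyte = 0.02570 − 6.909 × 10^-3 = 0.01879 mol
From the 1:2 ratio, n(Na2CO3) = 1/2 × 0.01879 = 9.395 × 10^-3 mol
mass of Na2CO3 = 9.395 × 10^-3 × 105.99 = 0.9958 g
% Na2CO3 = 0.9958 / 1.110 × 100 = 89.71 %

89.71 %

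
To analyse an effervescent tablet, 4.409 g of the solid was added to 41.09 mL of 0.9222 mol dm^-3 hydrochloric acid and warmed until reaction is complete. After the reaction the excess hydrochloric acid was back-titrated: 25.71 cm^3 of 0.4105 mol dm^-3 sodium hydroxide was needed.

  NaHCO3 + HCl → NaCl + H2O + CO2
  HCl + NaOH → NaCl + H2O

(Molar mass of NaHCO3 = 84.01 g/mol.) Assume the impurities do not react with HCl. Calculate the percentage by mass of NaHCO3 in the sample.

n(HCl) added = 0.04109 × 0.9222 = 0.03789 mol
n(NaOH) used in back-titration = 0.02571 × 0.4105 = 0.01055 mol
n(HCl) left over = 0.01055 mol (1:1 ratio)
n(HCl) consumed by analyte = 0.03789 − 0.01055 = 0.02734 mol
n(NaHCO3) = 0.02734 mol (1:1 ratio)
mass of NaHCO3 = 0.02734 × 84.01 = 2.297 g
% NaHCO3 = 2.297 / 4.409 × 100 = 52.09 %

52.09 %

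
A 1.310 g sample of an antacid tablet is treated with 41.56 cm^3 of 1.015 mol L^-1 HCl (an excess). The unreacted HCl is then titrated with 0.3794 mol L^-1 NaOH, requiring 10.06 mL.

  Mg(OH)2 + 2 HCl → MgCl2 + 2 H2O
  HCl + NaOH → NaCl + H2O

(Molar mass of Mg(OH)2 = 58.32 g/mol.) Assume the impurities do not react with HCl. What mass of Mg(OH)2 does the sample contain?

n(HCl) added = 0.04156 × 1.015 = 0.04218 mol
n(NaOH) used in back-titration = 0.01006 × 0.3794 = 3.817 × 10^-3 mol
n(HCl) left over = 3.817 × 10^-3 mol (1:1 ratio)
n(HCl) consumed by analyte = 0.04218 − 3.817 × 10^-3 = 0.03837 mol
From the 1:2 ratio, n(Mg(OH)2) = 1/2 × 0.03837 = 0.01918 mol
mass of Mg(OH)2 = 0.01918 × 58.32 = 1.119 g

1.119 g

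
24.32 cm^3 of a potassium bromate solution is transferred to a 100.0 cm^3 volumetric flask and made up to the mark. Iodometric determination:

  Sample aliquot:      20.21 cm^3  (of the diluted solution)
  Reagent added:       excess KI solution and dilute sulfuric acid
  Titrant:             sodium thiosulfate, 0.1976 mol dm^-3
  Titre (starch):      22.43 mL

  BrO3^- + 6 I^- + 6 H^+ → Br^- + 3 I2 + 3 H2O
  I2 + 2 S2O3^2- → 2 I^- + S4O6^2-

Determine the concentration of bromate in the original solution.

0.1503 mol/L

n(S2O3^2-) = 0.02243 × 0.1976 = 4.432 × 10^-3 mol
n(I2) = n(S2O3^2-)/2 = 2.216 × 10^-3 mol
From the 1:3 ratio, n(BrO3^-) in the aliquot = 1/3 × 2.216 × 10^-3 = 7.387 × 10^-4 mol
[BrO3^-]_dilute = 7.387 × 10^-4 / 0.02021 = 0.03655 mol/L
[BrO3^-]_original = 0.03655 × 100.0/24.32 = 0.1503 mol/L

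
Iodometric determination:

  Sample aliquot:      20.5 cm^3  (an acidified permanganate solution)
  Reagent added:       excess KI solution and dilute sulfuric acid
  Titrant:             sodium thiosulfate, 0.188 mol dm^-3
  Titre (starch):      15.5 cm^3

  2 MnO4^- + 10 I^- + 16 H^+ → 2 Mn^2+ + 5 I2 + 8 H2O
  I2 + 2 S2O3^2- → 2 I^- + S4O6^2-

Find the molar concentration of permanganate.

0.0284 mol/L

n(S2O3^2-) = 0.0155 × 0.188 = 2.91 × 10^-3 mol
n(I2) = n(S2O3^2-)/2 = 1.46 × 10^-3 mol
From the 2:5 ratio, n(MnO4^-) in the aliquot = 2/5 × 1.46 × 10^-3 = 5.83 × 10^-4 mol
[MnO4^-] = 5.83 × 10^-4 / 0.0205 = 0.0284 mol/L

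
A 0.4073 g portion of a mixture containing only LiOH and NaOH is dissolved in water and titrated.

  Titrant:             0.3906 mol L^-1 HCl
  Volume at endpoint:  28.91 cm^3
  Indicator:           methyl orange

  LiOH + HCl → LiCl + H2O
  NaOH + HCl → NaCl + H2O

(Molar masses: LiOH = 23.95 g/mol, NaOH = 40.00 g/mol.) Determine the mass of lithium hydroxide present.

0.06624 g

n(HCl) = 0.02891 × 0.3906 = 0.01129 mol
Let x = n(LiOH), y = n(NaOH).
Titrant: 1x + 1y = 0.01129;  mass: 23.95x + 40.00y = 0.4073
Solving, x = 2.766 × 10^-3 mol, y = 8.527 × 10^-3 mol
mass of LiOH = 2.766 × 10^-3 × 23.95 = 0.06624 g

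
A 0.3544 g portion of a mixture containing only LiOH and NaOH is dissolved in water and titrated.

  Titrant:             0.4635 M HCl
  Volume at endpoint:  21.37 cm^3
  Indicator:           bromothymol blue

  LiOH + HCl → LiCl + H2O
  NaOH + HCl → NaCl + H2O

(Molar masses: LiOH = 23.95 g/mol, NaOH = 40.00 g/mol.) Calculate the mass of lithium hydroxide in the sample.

n(HCl) = 0.02137 × 0.4635 = 9.905 × 10^-3 mol
Let x = n(LiOH), y = n(NaOH).
Titrant: 1x + 1y = 9.905 × 10^-3;  mass: 23.95x + 40.00y = 0.3544
Solving, x = 2.604 × 10^-3 mol, y = 7.301 × 10^-3 mol
mass of LiOH = 2.604 × 10^-3 × 23.95 = 0.06237 g

0.06237 g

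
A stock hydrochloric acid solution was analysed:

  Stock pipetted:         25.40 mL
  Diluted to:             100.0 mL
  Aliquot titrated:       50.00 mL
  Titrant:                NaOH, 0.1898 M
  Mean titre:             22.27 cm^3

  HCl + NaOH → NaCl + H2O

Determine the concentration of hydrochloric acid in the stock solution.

0.3328 M

n(NaOH) = 0.02227 × 0.1898 = 4.227 × 10^-3 mol
n(HCl) in the aliquot = 4.227 × 10^-3 mol (1:1 ratio)
[HCl]_dilute = 4.227 × 10^-3 / 0.05000 = 0.08454 mol/L
Dilution factor = 100.0 / 25.40 = 3.937
[HCl]_stock = 0.08454 × 3.937 = 0.3328 mol/L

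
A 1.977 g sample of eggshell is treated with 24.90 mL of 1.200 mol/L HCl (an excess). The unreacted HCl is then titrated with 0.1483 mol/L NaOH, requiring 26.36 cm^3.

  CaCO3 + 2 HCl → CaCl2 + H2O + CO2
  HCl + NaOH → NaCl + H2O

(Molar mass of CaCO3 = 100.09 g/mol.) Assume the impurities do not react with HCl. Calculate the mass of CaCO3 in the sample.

1.300 g

n(HCl) added = 0.02490 × 1.200 = 0.02988 mol
n(NaOH) used in back-titration = 0.02636 × 0.1483 = 3.909 × 10^-3 mol
n(HCl) left over = 3.909 × 10^-3 mol (1:1 ratio)
n(HCl) consumed by analyte = 0.02988 − 3.909 × 10^-3 = 0.02597 mol
From the 1:2 ratio, n(CaCO3) = 1/2 × 0.02597 = 0.01299 mol
mass of CaCO3 = 0.01299 × 100.09 = 1.300 g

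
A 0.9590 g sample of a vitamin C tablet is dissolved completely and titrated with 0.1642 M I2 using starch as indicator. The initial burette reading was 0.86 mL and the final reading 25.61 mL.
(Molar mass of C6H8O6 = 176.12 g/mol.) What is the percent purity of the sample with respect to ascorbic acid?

C6H8O6 + I2 → C6H6O6 + 2 HI
n(I2) = 0.02475 L × 0.1642 mol/L = 4.064 × 10^-3 mol
n(C6H8O6) = 4.064 × 10^-3 mol (1:1 ratio)
mass of C6H8O6 = 4.064 × 10^-3 × 176.12 g/mol = 0.7157 g
% C6H8O6 = 0.7157 / 0.9590 × 100 = 74.63 %

74.63 %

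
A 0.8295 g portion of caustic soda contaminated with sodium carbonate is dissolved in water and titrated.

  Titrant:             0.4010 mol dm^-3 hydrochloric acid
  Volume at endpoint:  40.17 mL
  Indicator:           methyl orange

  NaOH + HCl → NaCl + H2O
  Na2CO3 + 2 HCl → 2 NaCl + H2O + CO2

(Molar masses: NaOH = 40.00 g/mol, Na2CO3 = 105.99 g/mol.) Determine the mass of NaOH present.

0.07434 g

n(HCl) = 0.04017 × 0.4010 = 0.01611 mol
Let x = n(NaOH), y = n(Na2CO3).
Titrant: 1x + 2y = 0.01611;  mass: 40.00x + 105.99y = 0.8295
Solving, x = 1.859 × 10^-3 mol, y = 7.125 × 10^-3 mol
mass of NaOH = 1.859 × 10^-3 × 40.00 = 0.07434 g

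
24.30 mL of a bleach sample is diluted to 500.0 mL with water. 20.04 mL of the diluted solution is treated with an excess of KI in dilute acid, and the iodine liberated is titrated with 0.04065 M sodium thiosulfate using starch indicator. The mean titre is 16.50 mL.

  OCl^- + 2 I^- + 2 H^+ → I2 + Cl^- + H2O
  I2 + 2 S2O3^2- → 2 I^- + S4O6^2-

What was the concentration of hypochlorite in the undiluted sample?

n(S2O3^2-) = 0.01650 × 0.04065 = 6.707 × 10^-4 mol
n(I2) = n(S2O3^2-)/2 = 3.354 × 10^-4 mol
n(OCl^-) in the aliquot = 3.354 × 10^-4 mol (1:1 ratio)
[OCl^-]_dilute = 3.354 × 10^-4 / 0.02004 = 0.01673 mol/L
[OCl^-]_original = 0.01673 × 500.0/24.30 = 0.3443 mol/L

0.3443 M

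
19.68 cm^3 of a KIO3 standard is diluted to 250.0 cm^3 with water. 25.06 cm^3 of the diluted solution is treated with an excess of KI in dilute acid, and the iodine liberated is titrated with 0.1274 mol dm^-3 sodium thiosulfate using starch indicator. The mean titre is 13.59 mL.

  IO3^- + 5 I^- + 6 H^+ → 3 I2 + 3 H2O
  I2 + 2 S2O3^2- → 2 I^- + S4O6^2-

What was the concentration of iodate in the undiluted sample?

0.1463 mol/L

n(S2O3^2-) = 0.01359 × 0.1274 = 1.731 × 10^-3 mol
n(I2) = n(S2O3^2-)/2 = 8.657 × 10^-4 mol
From the 1:3 ratio, n(IO3^-) in the aliquot = 1/3 × 8.657 × 10^-4 = 2.886 × 10^-4 mol
[IO3^-]_dilute = 2.886 × 10^-4 / 0.02506 = 0.01151 mol/L
[IO3^-]_original = 0.01151 × 250.0/19.68 = 0.1463 mol/L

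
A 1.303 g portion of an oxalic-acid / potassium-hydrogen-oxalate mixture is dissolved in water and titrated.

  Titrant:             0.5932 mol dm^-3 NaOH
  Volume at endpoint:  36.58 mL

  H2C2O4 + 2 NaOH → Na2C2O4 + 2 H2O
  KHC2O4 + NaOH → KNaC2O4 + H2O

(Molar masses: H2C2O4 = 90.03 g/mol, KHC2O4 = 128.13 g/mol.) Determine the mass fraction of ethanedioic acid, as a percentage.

61.41 %

n(NaOH) = 0.03658 × 0.5932 = 0.02170 mol
Let x = n(H2C2O4), y = n(KHC2O4).
Titrant: 2x + 1y = 0.02170;  mass: 90.03x + 128.13y = 1.303
Solving, x = 8.887 × 10^-3 mol, y = 3.925 × 10^-3 mol
mass of H2C2O4 = 8.887 × 10^-3 × 90.03 = 0.8001 g
% H2C2O4 = 0.8001 / 1.303 × 100 = 61.41 %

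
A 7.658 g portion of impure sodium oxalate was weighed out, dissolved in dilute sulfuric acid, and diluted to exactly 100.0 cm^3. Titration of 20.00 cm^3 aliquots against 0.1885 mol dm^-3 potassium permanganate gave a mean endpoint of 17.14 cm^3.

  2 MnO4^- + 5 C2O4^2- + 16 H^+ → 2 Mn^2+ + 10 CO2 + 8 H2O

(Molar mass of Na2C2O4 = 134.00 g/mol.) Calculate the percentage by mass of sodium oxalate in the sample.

n(KMnO4) per titration = 0.01714 × 0.1885 = 3.231 × 10^-3 mol
From the 5:2 ratio, n(Na2C2O4) in each aliquot = 5/2 × 3.231 × 10^-3 = 8.077 × 10^-3 mol
n(Na2C2O4) in the whole flask = 8.077 × 10^-3 × 100.0/20.00 = 0.04039 mol
mass of Na2C2O4 = 0.04039 × 134.00 = 5.412 g
% Na2C2O4 = 5.412 / 7.658 × 100 = 70.67 %

70.67 %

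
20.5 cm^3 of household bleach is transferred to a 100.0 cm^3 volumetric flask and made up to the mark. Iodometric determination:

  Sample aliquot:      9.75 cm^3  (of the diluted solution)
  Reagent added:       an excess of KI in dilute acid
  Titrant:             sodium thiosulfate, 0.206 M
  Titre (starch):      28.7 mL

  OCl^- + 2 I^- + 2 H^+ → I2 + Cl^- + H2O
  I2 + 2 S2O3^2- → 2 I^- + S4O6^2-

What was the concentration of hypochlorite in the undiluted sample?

1.48 M

n(S2O3^2-) = 0.0287 × 0.206 = 5.91 × 10^-3 mol
n(I2) = n(S2O3^2-)/2 = 2.96 × 10^-3 mol
n(OCl^-) in the aliquot = 2.96 × 10^-3 mol (1:1 ratio)
[OCl^-]_dilute = 2.96 × 10^-3 / 0.00975 = 0.303 mol/L
[OCl^-]_original = 0.303 × 100.0/20.5 = 1.48 mol/L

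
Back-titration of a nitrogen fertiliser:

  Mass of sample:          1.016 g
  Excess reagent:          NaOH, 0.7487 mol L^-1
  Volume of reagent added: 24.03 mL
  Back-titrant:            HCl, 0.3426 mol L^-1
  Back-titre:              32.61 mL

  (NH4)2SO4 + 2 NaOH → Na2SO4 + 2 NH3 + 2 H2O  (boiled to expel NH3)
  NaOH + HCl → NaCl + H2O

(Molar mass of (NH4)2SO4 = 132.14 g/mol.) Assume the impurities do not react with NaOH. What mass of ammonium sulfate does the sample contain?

0.4505 g

n(NaOH) added = 0.02403 × 0.7487 = 0.01799 mol
n(HCl) used in back-titration = 0.03261 × 0.3426 = 0.01117 mol
n(NaOH) left over = 0.01117 mol (1:1 ratio)
n(NaOH) consumed by analyte = 0.01799 − 0.01117 = 6.819 × 10^-3 mol
From the 1:2 ratio, n((NH4)2SO4) = 1/2 × 6.819 × 10^-3 = 3.410 × 10^-3 mol
mass of (NH4)2SO4 = 3.410 × 10^-3 × 132.14 = 0.4505 g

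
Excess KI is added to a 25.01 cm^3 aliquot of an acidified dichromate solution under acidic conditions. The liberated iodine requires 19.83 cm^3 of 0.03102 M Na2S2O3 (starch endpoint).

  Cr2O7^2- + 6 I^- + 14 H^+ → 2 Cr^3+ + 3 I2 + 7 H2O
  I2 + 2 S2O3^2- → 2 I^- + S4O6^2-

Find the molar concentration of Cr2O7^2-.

n(S2O3^2-) = 0.01983 × 0.03102 = 6.151 × 10^-4 mol
n(I2) = n(S2O3^2-)/2 = 3.076 × 10^-4 mol
From the 1:3 ratio, n(Cr2O7^2-) in the aliquot = 1/3 × 3.076 × 10^-4 = 1.025 × 10^-4 mol
[Cr2O7^2-] = 1.025 × 10^-4 / 0.02501 = 0.004099 mol/L

0.004099 M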